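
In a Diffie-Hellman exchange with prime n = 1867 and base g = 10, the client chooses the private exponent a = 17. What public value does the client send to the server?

1045

Public value = 10^17 (mod 1867).
10^1 ≡ 10 (mod 1867)
10^2 = (10^1)^2 ≡ 10^2 = 100 ≡ 100 (mod 1867)
10^4 = (10^2)^2 ≡ 100^2 = 10000 ≡ 665 (mod 1867)
10^8 = (10^4)^2 ≡ 665^2 = 442225 ≡ 1613 (mod 1867)
10^16 = (10^8)^2 ≡ 1613^2 = 2601769 ≡ 1038 (mod 1867)
10^17 = 10^16 · 10^1 ≡ 1038 · 10 ≡ 1045 (mod 1867).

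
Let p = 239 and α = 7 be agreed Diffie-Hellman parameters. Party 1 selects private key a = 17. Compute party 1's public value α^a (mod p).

195

Public value = 7^17 (mod 239).
7^1 ≡ 7 (mod 239)
7^2 = (7^1)^2 ≡ 7^2 = 49 ≡ 49 (mod 239)
7^4 = (7^2)^2 ≡ 49^2 = 2401 ≡ 11 (mod 239)
7^8 = (7^4)^2 ≡ 11^2 = 121 ≡ 121 (mod 239)
7^16 = (7^8)^2 ≡ 121^2 = 14641 ≡ 62 (mod 239)
7^17 = 7^16 · 7^1 ≡ 62 · 7 ≡ 195 (mod 239).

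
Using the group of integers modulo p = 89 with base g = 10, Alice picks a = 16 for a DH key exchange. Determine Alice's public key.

67

Public value = 10^16 mod 89.
10^1 ≡ 10 (mod 89)
10^2 = (10^1)^2 ≡ 10^2 = 100 ≡ 11 (mod 89)
10^4 = (10^2)^2 ≡ 11^2 = 121 ≡ 32 (mod 89)
10^8 = (10^4)^2 ≡ 32^2 = 1024 ≡ 45 (mod 89)
10^16 = (10^8)^2 ≡ 45^2 = 2025 ≡ 67 (mod 89)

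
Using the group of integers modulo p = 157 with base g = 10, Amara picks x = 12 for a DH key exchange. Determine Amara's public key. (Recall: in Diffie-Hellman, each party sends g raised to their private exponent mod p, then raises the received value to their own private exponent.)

93

Public value = 10^12 mod 157.
10^1 ≡ 10 (mod 157)
10^2 = (10^1)^2 ≡ 10^2 = 100 ≡ 100 (mod 157)
10^4 = (10^2)^2 ≡ 100^2 = 10000 ≡ 109 (mod 157)
10^8 = (10^4)^2 ≡ 109^2 = 11881 ≡ 106 (mod 157)
10^12 = 10^8 · 10^4 ≡ 106 · 109 ≡ 93 (mod 157).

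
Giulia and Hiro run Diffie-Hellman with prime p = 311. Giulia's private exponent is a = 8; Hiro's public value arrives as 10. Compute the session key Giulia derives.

Shared key K = 10^8 mod 311.
10^1 ≡ 10 (mod 311)
10^2 = (10^1)^2 ≡ 10^2 = 100 ≡ 100 (mod 311)
10^4 = (10^2)^2 ≡ 100^2 = 10000 ≡ 48 (mod 311)
10^8 = (10^4)^2 ≡ 48^2 = 2304 ≡ 127 (mod 311)

127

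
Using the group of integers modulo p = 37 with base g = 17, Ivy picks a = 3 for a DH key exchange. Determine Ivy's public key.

29

Public value = 17^3 mod 37.
17^1 ≡ 17 (mod 37)
17^2 = (17^1)^2 ≡ 17^2 = 289 ≡ 30 (mod 37)
17^3 = 17^2 · 17^1 ≡ 30 · 17 ≡ 29 (mod 37).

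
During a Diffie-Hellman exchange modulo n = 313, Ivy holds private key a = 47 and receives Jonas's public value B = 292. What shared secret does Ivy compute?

Shared key K = 292^47 mod 313.
292^1 ≡ 292 (mod 313)
292^2 = (292^1)^2 ≡ 292^2 = 85264 ≡ 128 (mod 313)
292^4 = (292^2)^2 ≡ 128^2 = 16384 ≡ 108 (mod 313)
292^8 = (292^4)^2 ≡ 108^2 = 11664 ≡ 83 (mod 313)
292^16 = (292^8)^2 ≡ 83^2 = 6889 ≡ 3 (mod 313)
292^32 = (292^16)^2 ≡ 3^2 = 9 ≡ 9 (mod 313)
292^47 = 292^32 · 292^8 · 292^4 · 292^2 · 292^1 ≡ 9 · 83 · 108 · 128 · 292 ≡ 267 (mod 313).

267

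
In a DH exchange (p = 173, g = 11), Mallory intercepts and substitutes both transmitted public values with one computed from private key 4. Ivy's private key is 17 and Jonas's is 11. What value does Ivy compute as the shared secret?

142

Ivy receives Mallory's public value M = 11^4 mod 173 instead of the honest one.
11^1 ≡ 11 (mod 173)
11^2 = (11^1)^2 ≡ 11^2 = 121 ≡ 121 (mod 173)
11^4 = (11^2)^2 ≡ 121^2 = 14641 ≡ 109 (mod 173)
So M = 109. Ivy computes K = M^17 mod 173.
109^1 ≡ 109 (mod 173)
109^2 = (109^1)^2 ≡ 109^2 = 11881 ≡ 117 (mod 173)
109^4 = (109^2)^2 ≡ 117^2 = 13689 ≡ 22 (mod 173)
109^8 = (109^4)^2 ≡ 22^2 = 484 ≡ 138 (mod 173)
109^16 = (109^8)^2 ≡ 138^2 = 19044 ≡ 14 (mod 173)
109^17 = 109^16 · 109^1 ≡ 14 · 109 ≡ 142 (mod 173).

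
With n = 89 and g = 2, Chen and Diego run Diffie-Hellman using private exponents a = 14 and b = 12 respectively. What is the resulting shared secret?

Diego sends B = g^b mod n = 2^12 mod 89.
2^1 ≡ 2 (mod 89)
2^2 = (2^1)^2 ≡ 2^2 = 4 ≡ 4 (mod 89)
2^4 = (2^2)^2 ≡ 4^2 = 16 ≡ 16 (mod 89)
2^8 = (2^4)^2 ≡ 16^2 = 256 ≡ 78 (mod 89)
2^12 = 2^8 · 2^4 ≡ 78 · 16 ≡ 2 (mod 89).
So B = 2. Chen then computes K = B^a mod n = 2^14 mod 89.
2^1 ≡ 2 (mod 89)
2^2 = (2^1)^2 ≡ 2^2 = 4 ≡ 4 (mod 89)
2^4 = (2^2)^2 ≡ 4^2 = 16 ≡ 16 (mod 89)
2^8 = (2^4)^2 ≡ 16^2 = 256 ≡ 78 (mod 89)
2^14 = 2^8 · 2^4 · 2^2 ≡ 78 · 16 · 4 ≡ 8 (mod 89).

8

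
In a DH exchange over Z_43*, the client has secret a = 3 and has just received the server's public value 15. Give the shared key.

21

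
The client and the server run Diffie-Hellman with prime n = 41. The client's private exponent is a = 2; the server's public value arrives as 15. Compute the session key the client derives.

20

Shared key K = 15^2 mod 41.
15^1 ≡ 15 (mod 41)
15^2 = (15^1)^2 ≡ 15^2 = 225 ≡ 20 (mod 41)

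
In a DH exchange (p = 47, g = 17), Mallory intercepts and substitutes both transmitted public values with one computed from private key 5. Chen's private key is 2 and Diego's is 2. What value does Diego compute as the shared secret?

Diego receives Mallory's public value M = 17^5 mod 47 instead of the honest one.
17^1 ≡ 17 (mod 47)
17^2 = (17^1)^2 ≡ 17^2 = 289 ≡ 7 (mod 47)
17^4 = (17^2)^2 ≡ 7^2 = 49 ≡ 2 (mod 47)
17^5 = 17^4 · 17^1 ≡ 2 · 17 ≡ 34 (mod 47).
So M = 34. Diego computes K = M^2 mod 47.
34^1 ≡ 34 (mod 47)
34^2 = (34^1)^2 ≡ 34^2 = 1156 ≡ 28 (mod 47)

28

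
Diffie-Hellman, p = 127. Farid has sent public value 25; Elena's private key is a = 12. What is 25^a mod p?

Shared key K = 25^12 mod 127.
25^1 ≡ 25 (mod 127)
25^2 = (25^1)^2 ≡ 25^2 = 625 ≡ 117 (mod 127)
25^4 = (25^2)^2 ≡ 117^2 = 13689 ≡ 100 (mod 127)
25^8 = (25^4)^2 ≡ 100^2 = 10000 ≡ 94 (mod 127)
25^12 = 25^8 · 25^4 ≡ 94 · 100 ≡ 2 (mod 127).

2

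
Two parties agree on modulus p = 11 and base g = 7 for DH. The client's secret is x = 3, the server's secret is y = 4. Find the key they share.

5

The server sends B = g^y mod p = 7^4 mod 11.
7^1 ≡ 7 (mod 11)
7^2 = (7^1)^2 ≡ 7^2 = 49 ≡ 5 (mod 11)
7^4 = (7^2)^2 ≡ 5^2 = 25 ≡ 3 (mod 11)
So B = 3. The client then computes K = B^x mod p = 3^3 mod 11.
3^1 ≡ 3 (mod 11)
3^2 = (3^1)^2 ≡ 3^2 = 9 ≡ 9 (mod 11)
3^3 = 3^2 · 3^1 ≡ 9 · 3 ≡ 5 (mod 11).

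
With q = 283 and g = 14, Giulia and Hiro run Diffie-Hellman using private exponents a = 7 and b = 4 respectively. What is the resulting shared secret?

Giulia sends A = g^a mod q = 14^7 mod 283.
14^1 ≡ 14 (mod 283)
14^2 = (14^1)^2 ≡ 14^2 = 196 ≡ 196 (mod 283)
14^4 = (14^2)^2 ≡ 196^2 = 38416 ≡ 211 (mod 283)
14^7 = 14^4 · 14^2 · 14^1 ≡ 211 · 196 · 14 ≡ 249 (mod 283).
So A = 249. Hiro then computes K = A^b mod q = 249^4 mod 283.
249^1 ≡ 249 (mod 283)
249^2 = (249^1)^2 ≡ 249^2 = 62001 ≡ 24 (mod 283)
249^4 = (249^2)^2 ≡ 24^2 = 576 ≡ 10 (mod 283)

10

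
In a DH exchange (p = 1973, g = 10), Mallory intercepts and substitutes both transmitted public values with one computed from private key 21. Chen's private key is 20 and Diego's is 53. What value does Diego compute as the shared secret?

Diego receives Mallory's public value M = 10^21 mod 1973 instead of the honest one.
10^1 ≡ 10 (mod 1973)
10^2 = (10^1)^2 ≡ 10^2 = 100 ≡ 100 (mod 1973)
10^4 = (10^2)^2 ≡ 100^2 = 10000 ≡ 135 (mod 1973)
10^8 = (10^4)^2 ≡ 135^2 = 18225 ≡ 468 (mod 1973)
10^16 = (10^8)^2 ≡ 468^2 = 219024 ≡ 21 (mod 1973)
10^21 = 10^16 · 10^4 · 10^1 ≡ 21 · 135 · 10 ≡ 728 (mod 1973).
So M = 728. Diego computes K = M^53 mod 1973.
728^1 ≡ 728 (mod 1973)
728^2 = (728^1)^2 ≡ 728^2 = 529984 ≡ 1220 (mod 1973)
728^4 = (728^2)^2 ≡ 1220^2 = 1488400 ≡ 758 (mod 1973)
728^8 = (728^4)^2 ≡ 758^2 = 574564 ≡ 421 (mod 1973)
728^16 = (728^8)^2 ≡ 421^2 = 177241 ≡ 1644 (mod 1973)
728^32 = (728^16)^2 ≡ 1644^2 = 2702736 ≡ 1699 (mod 1973)
728^53 = 728^32 · 728^16 · 728^4 · 728^1 ≡ 1699 · 1644 · 758 · 728 ≡ 149 (mod 1973).

149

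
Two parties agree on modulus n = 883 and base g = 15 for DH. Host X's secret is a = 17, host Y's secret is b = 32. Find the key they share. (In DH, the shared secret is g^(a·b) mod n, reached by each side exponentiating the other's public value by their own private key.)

339

Host X sends A = g^a mod n = 15^17 mod 883.
15^1 ≡ 15 (mod 883)
15^2 = (15^1)^2 ≡ 15^2 = 225 ≡ 225 (mod 883)
15^4 = (15^2)^2 ≡ 225^2 = 50625 ≡ 294 (mod 883)
15^8 = (15^4)^2 ≡ 294^2 = 86436 ≡ 785 (mod 883)
15^16 = (15^8)^2 ≡ 785^2 = 616225 ≡ 774 (mod 883)
15^17 = 15^16 · 15^1 ≡ 774 · 15 ≡ 131 (mod 883).
So A = 131. Host Y then computes K = A^b mod n = 131^32 mod 883.
131^1 ≡ 131 (mod 883)
131^2 = (131^1)^2 ≡ 131^2 = 17161 ≡ 384 (mod 883)
131^4 = (131^2)^2 ≡ 384^2 = 147456 ≡ 878 (mod 883)
131^8 = (131^4)^2 ≡ 878^2 = 770884 ≡ 25 (mod 883)
131^16 = (131^8)^2 ≡ 25^2 = 625 ≡ 625 (mod 883)
131^32 = (131^16)^2 ≡ 625^2 = 390625 ≡ 339 (mod 883)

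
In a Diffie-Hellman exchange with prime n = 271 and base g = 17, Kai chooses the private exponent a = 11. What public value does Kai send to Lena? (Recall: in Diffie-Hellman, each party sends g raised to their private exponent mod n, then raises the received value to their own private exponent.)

Public value = 17^11 (mod 271).
17^1 ≡ 17 (mod 271)
17^2 = (17^1)^2 ≡ 17^2 = 289 ≡ 18 (mod 271)
17^4 = (17^2)^2 ≡ 18^2 = 324 ≡ 53 (mod 271)
17^8 = (17^4)^2 ≡ 53^2 = 2809 ≡ 99 (mod 271)
17^11 = 17^8 · 17^2 · 17^1 ≡ 99 · 18 · 17 ≡ 213 (mod 271).

213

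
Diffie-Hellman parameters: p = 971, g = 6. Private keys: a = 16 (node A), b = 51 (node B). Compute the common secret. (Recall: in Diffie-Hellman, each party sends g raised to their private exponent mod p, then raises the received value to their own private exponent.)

Node A sends A = g^a mod p = 6^16 mod 971.
6^1 ≡ 6 (mod 971)
6^2 = (6^1)^2 ≡ 6^2 = 36 ≡ 36 (mod 971)
6^4 = (6^2)^2 ≡ 36^2 = 1296 ≡ 325 (mod 971)
6^8 = (6^4)^2 ≡ 325^2 = 105625 ≡ 757 (mod 971)
6^16 = (6^8)^2 ≡ 757^2 = 573049 ≡ 159 (mod 971)
So A = 159. Node B then computes K = A^b mod p = 159^51 mod 971.
159^1 ≡ 159 (mod 971)
159^2 = (159^1)^2 ≡ 159^2 = 25281 ≡ 35 (mod 971)
159^4 = (159^2)^2 ≡ 35^2 = 1225 ≡ 254 (mod 971)
159^8 = (159^4)^2 ≡ 254^2 = 64516 ≡ 430 (mod 971)
159^16 = (159^8)^2 ≡ 430^2 = 184900 ≡ 410 (mod 971)
159^32 = (159^16)^2 ≡ 410^2 = 168100 ≡ 117 (mod 971)
159^51 = 159^32 · 159^16 · 159^2 · 159^1 ≡ 117 · 410 · 35 · 159 ≡ 875 (mod 971).

875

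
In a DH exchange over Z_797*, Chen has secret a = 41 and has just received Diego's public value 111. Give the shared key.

694

Shared key K = 111^41 mod 797.
111^1 ≡ 111 (mod 797)
111^2 = (111^1)^2 ≡ 111^2 = 12321 ≡ 366 (mod 797)
111^4 = (111^2)^2 ≡ 366^2 = 133956 ≡ 60 (mod 797)
111^8 = (111^4)^2 ≡ 60^2 = 3600 ≡ 412 (mod 797)
111^16 = (111^8)^2 ≡ 412^2 = 169744 ≡ 780 (mod 797)
111^32 = (111^16)^2 ≡ 780^2 = 608400 ≡ 289 (mod 797)
111^41 = 111^32 · 111^8 · 111^1 ≡ 289 · 412 · 111 ≡ 694 (mod 797).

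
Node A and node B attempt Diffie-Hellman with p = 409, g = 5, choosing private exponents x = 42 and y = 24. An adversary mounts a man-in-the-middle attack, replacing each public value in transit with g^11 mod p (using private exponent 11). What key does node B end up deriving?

150

Node B receives an adversary's public value M = 5^11 mod 409 instead of the honest one.
5^1 ≡ 5 (mod 409)
5^2 = (5^1)^2 ≡ 5^2 = 25 ≡ 25 (mod 409)
5^4 = (5^2)^2 ≡ 25^2 = 625 ≡ 216 (mod 409)
5^8 = (5^4)^2 ≡ 216^2 = 46656 ≡ 30 (mod 409)
5^11 = 5^8 · 5^2 · 5^1 ≡ 30 · 25 · 5 ≡ 69 (mod 409).
So M = 69. Node B computes K = M^24 mod 409.
69^1 ≡ 69 (mod 409)
69^2 = (69^1)^2 ≡ 69^2 = 4761 ≡ 262 (mod 409)
69^4 = (69^2)^2 ≡ 262^2 = 68644 ≡ 341 (mod 409)
69^8 = (69^4)^2 ≡ 341^2 = 116281 ≡ 125 (mod 409)
69^16 = (69^8)^2 ≡ 125^2 = 15625 ≡ 83 (mod 409)
69^24 = 69^16 · 69^8 ≡ 83 · 125 ≡ 150 (mod 409).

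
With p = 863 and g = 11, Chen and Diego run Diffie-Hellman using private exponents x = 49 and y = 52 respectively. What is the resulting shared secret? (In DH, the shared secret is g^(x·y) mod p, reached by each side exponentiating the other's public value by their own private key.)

Diego sends B = g^y mod p = 11^52 mod 863.
11^1 ≡ 11 (mod 863)
11^2 = (11^1)^2 ≡ 11^2 = 121 ≡ 121 (mod 863)
11^4 = (11^2)^2 ≡ 121^2 = 14641 ≡ 833 (mod 863)
11^8 = (11^4)^2 ≡ 833^2 = 693889 ≡ 37 (mod 863)
11^16 = (11^8)^2 ≡ 37^2 = 1369 ≡ 506 (mod 863)
11^32 = (11^16)^2 ≡ 506^2 = 256036 ≡ 588 (mod 863)
11^52 = 11^32 · 11^16 · 11^4 ≡ 588 · 506 · 833 ≡ 169 (mod 863).
So B = 169. Chen then computes K = B^x mod p = 169^49 mod 863.
169^1 ≡ 169 (mod 863)
169^2 = (169^1)^2 ≡ 169^2 = 28561 ≡ 82 (mod 863)
169^4 = (169^2)^2 ≡ 82^2 = 6724 ≡ 683 (mod 863)
169^8 = (169^4)^2 ≡ 683^2 = 466489 ≡ 469 (mod 863)
169^16 = (169^8)^2 ≡ 469^2 = 219961 ≡ 759 (mod 863)
169^32 = (169^16)^2 ≡ 759^2 = 576081 ≡ 460 (mod 863)
169^49 = 169^32 · 169^16 · 169^1 ≡ 460 · 759 · 169 ≡ 487 (mod 863).

487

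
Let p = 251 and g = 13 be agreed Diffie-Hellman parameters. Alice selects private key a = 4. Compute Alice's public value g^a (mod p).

198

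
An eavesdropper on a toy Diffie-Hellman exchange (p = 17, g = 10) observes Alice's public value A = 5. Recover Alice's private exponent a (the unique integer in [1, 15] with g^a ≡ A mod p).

7

Try successive powers of 10 modulo 17:
10^1 ≡ 10
10^2 ≡ 15
10^3 ≡ 14
10^4 ≡ 4
10^5 ≡ 6
10^6 ≡ 9
10^7 ≡ 5
Found: a = 7.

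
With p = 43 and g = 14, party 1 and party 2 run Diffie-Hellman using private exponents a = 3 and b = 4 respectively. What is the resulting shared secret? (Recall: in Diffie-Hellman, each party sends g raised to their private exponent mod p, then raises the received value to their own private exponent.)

11

Party 2 sends B = g^b mod p = 14^4 mod 43.
14^1 ≡ 14 (mod 43)
14^2 = (14^1)^2 ≡ 14^2 = 196 ≡ 24 (mod 43)
14^4 = (14^2)^2 ≡ 24^2 = 576 ≡ 17 (mod 43)
So B = 17. Party 1 then computes K = B^a mod p = 17^3 mod 43.
17^1 ≡ 17 (mod 43)
17^2 = (17^1)^2 ≡ 17^2 = 289 ≡ 31 (mod 43)
17^3 = 17^2 · 17^1 ≡ 31 · 17 ≡ 11 (mod 43).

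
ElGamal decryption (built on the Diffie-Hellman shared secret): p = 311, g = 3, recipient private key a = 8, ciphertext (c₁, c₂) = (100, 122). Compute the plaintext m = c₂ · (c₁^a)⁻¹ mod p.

Shared mask s = c₁^a mod p = 100^8 mod 311.
100^1 ≡ 100 (mod 311)
100^2 = (100^1)^2 ≡ 100^2 = 10000 ≡ 48 (mod 311)
100^4 = (100^2)^2 ≡ 48^2 = 2304 ≡ 127 (mod 311)
100^8 = (100^4)^2 ≡ 127^2 = 16129 ≡ 268 (mod 311)
So s = 268; s⁻¹ ≡ 94 (mod 311).
m = c₂ · s⁻¹ mod 311 = 122 · 94 mod 311 = 272.

272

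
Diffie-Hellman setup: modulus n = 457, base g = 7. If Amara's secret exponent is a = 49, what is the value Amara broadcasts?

9

Public value = 7^49 mod 457.
7^1 ≡ 7 (mod 457)
7^2 = (7^1)^2 ≡ 7^2 = 49 ≡ 49 (mod 457)
7^4 = (7^2)^2 ≡ 49^2 = 2401 ≡ 116 (mod 457)
7^8 = (7^4)^2 ≡ 116^2 = 13456 ≡ 203 (mod 457)
7^16 = (7^8)^2 ≡ 203^2 = 41209 ≡ 79 (mod 457)
7^32 = (7^16)^2 ≡ 79^2 = 6241 ≡ 300 (mod 457)
7^49 = 7^32 · 7^16 · 7^1 ≡ 300 · 79 · 7 ≡ 9 (mod 457).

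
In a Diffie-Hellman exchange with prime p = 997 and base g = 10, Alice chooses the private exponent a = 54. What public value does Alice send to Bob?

Public value = 10^54 (mod 997).
10^1 ≡ 10 (mod 997)
10^2 = (10^1)^2 ≡ 10^2 = 100 ≡ 100 (mod 997)
10^4 = (10^2)^2 ≡ 100^2 = 10000 ≡ 30 (mod 997)
10^8 = (10^4)^2 ≡ 30^2 = 900 ≡ 900 (mod 997)
10^16 = (10^8)^2 ≡ 900^2 = 810000 ≡ 436 (mod 997)
10^32 = (10^16)^2 ≡ 436^2 = 190096 ≡ 666 (mod 997)
10^54 = 10^32 · 10^16 · 10^4 · 10^2 ≡ 666 · 436 · 30 · 100 ≡ 247 (mod 997).

247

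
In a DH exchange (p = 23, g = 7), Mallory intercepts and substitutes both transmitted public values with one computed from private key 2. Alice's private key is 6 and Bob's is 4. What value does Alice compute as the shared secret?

Alice receives Mallory's public value M = 7^2 mod 23 instead of the honest one.
7^1 ≡ 7 (mod 23)
7^2 = (7^1)^2 ≡ 7^2 = 49 ≡ 3 (mod 23)
So M = 3. Alice computes K = M^6 mod 23.
3^1 ≡ 3 (mod 23)
3^2 = (3^1)^2 ≡ 3^2 = 9 ≡ 9 (mod 23)
3^4 = (3^2)^2 ≡ 9^2 = 81 ≡ 12 (mod 23)
3^6 = 3^4 · 3^2 ≡ 12 · 9 ≡ 16 (mod 23).

16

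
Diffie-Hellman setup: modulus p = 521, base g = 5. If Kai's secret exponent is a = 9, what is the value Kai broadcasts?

Public value = 5^9 mod 521.
5^1 ≡ 5 (mod 521)
5^2 = (5^1)^2 ≡ 5^2 = 25 ≡ 25 (mod 521)
5^4 = (5^2)^2 ≡ 25^2 = 625 ≡ 104 (mod 521)
5^8 = (5^4)^2 ≡ 104^2 = 10816 ≡ 396 (mod 521)
5^9 = 5^8 · 5^1 ≡ 396 · 5 ≡ 417 (mod 521).

417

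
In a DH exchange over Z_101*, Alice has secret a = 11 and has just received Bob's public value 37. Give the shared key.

Shared key K = 37^11 mod 101.
37^1 ≡ 37 (mod 101)
37^2 = (37^1)^2 ≡ 37^2 = 1369 ≡ 56 (mod 101)
37^4 = (37^2)^2 ≡ 56^2 = 3136 ≡ 5 (mod 101)
37^8 = (37^4)^2 ≡ 5^2 = 25 ≡ 25 (mod 101)
37^11 = 37^8 · 37^2 · 37^1 ≡ 25 · 56 · 37 ≡ 88 (mod 101).

88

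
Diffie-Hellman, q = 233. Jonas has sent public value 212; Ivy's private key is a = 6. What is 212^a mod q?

Shared key K = 212^6 mod 233.
212^1 ≡ 212 (mod 233)
212^2 = (212^1)^2 ≡ 212^2 = 44944 ≡ 208 (mod 233)
212^4 = (212^2)^2 ≡ 208^2 = 43264 ≡ 159 (mod 233)
212^6 = 212^4 · 212^2 ≡ 159 · 208 ≡ 219 (mod 233).

219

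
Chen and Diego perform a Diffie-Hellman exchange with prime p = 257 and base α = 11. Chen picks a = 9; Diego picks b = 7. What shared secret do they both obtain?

187

Chen sends A = α^a mod p = 11^9 mod 257.
11^1 ≡ 11 (mod 257)
11^2 = (11^1)^2 ≡ 11^2 = 121 ≡ 121 (mod 257)
11^4 = (11^2)^2 ≡ 121^2 = 14641 ≡ 249 (mod 257)
11^8 = (11^4)^2 ≡ 249^2 = 62001 ≡ 64 (mod 257)
11^9 = 11^8 · 11^1 ≡ 64 · 11 ≡ 190 (mod 257).
So A = 190. Diego then computes K = A^b mod p = 190^7 mod 257.
190^1 ≡ 190 (mod 257)
190^2 = (190^1)^2 ≡ 190^2 = 36100 ≡ 120 (mod 257)
190^4 = (190^2)^2 ≡ 120^2 = 14400 ≡ 8 (mod 257)
190^7 = 190^4 · 190^2 · 190^1 ≡ 8 · 120 · 190 ≡ 187 (mod 257).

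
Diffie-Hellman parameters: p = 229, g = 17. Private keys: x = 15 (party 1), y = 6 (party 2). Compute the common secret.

225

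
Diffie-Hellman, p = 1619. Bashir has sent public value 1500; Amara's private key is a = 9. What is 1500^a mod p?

1456

Shared key K = 1500^9 mod 1619.
1500^1 ≡ 1500 (mod 1619)
1500^2 = (1500^1)^2 ≡ 1500^2 = 2250000 ≡ 1209 (mod 1619)
1500^4 = (1500^2)^2 ≡ 1209^2 = 1461681 ≡ 1343 (mod 1619)
1500^8 = (1500^4)^2 ≡ 1343^2 = 1803649 ≡ 83 (mod 1619)
1500^9 = 1500^8 · 1500^1 ≡ 83 · 1500 ≡ 1456 (mod 1619).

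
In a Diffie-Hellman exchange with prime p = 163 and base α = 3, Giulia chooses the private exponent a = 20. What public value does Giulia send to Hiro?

56

Public value = 3^20 mod 163.
3^1 ≡ 3 (mod 163)
3^2 = (3^1)^2 ≡ 3^2 = 9 ≡ 9 (mod 163)
3^4 = (3^2)^2 ≡ 9^2 = 81 ≡ 81 (mod 163)
3^8 = (3^4)^2 ≡ 81^2 = 6561 ≡ 41 (mod 163)
3^16 = (3^8)^2 ≡ 41^2 = 1681 ≡ 51 (mod 163)
3^20 = 3^16 · 3^4 ≡ 51 · 81 ≡ 56 (mod 163).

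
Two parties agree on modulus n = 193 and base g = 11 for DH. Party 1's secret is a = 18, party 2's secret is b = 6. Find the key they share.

190

Party 1 sends A = g^a mod n = 11^18 mod 193.
11^1 ≡ 11 (mod 193)
11^2 = (11^1)^2 ≡ 11^2 = 121 ≡ 121 (mod 193)
11^4 = (11^2)^2 ≡ 121^2 = 14641 ≡ 166 (mod 193)
11^8 = (11^4)^2 ≡ 166^2 = 27556 ≡ 150 (mod 193)
11^16 = (11^8)^2 ≡ 150^2 = 22500 ≡ 112 (mod 193)
11^18 = 11^16 · 11^2 ≡ 112 · 121 ≡ 42 (mod 193).
So A = 42. Party 2 then computes K = A^b mod n = 42^6 mod 193.
42^1 ≡ 42 (mod 193)
42^2 = (42^1)^2 ≡ 42^2 = 1764 ≡ 27 (mod 193)
42^4 = (42^2)^2 ≡ 27^2 = 729 ≡ 150 (mod 193)
42^6 = 42^4 · 42^2 ≡ 150 · 27 ≡ 190 (mod 193).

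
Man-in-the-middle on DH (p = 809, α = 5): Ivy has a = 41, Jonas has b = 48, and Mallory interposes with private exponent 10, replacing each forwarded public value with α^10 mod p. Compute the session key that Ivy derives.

254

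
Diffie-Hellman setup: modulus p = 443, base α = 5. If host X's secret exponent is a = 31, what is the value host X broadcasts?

206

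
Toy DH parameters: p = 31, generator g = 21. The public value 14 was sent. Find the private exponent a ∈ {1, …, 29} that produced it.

Try successive powers of 21 modulo 31:
21^1 ≡ 21
21^2 ≡ 7
21^3 ≡ 23
21^4 ≡ 18
21^5 ≡ 6
21^6 ≡ 2
21^7 ≡ 11
21^8 ≡ 14
Found: a = 8.

8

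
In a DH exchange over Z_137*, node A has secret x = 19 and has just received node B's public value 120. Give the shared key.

130

Shared key K = 120^19 mod 137.
120^1 ≡ 120 (mod 137)
120^2 = (120^1)^2 ≡ 120^2 = 14400 ≡ 15 (mod 137)
120^4 = (120^2)^2 ≡ 15^2 = 225 ≡ 88 (mod 137)
120^8 = (120^4)^2 ≡ 88^2 = 7744 ≡ 72 (mod 137)
120^16 = (120^8)^2 ≡ 72^2 = 5184 ≡ 115 (mod 137)
120^19 = 120^16 · 120^2 · 120^1 ≡ 115 · 15 · 120 ≡ 130 (mod 137).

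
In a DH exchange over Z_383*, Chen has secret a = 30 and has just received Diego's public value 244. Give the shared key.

Shared key K = 244^30 mod 383.
244^1 ≡ 244 (mod 383)
244^2 = (244^1)^2 ≡ 244^2 = 59536 ≡ 171 (mod 383)
244^4 = (244^2)^2 ≡ 171^2 = 29241 ≡ 133 (mod 383)
244^8 = (244^4)^2 ≡ 133^2 = 17689 ≡ 71 (mod 383)
244^16 = (244^8)^2 ≡ 71^2 = 5041 ≡ 62 (mod 383)
244^30 = 244^16 · 244^8 · 244^4 · 244^2 ≡ 62 · 71 · 133 · 171 ≡ 18 (mod 383).

18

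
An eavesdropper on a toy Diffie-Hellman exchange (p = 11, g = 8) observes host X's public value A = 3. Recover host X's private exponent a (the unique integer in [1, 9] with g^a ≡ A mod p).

6

Try successive powers of 8 modulo 11:
8^1 ≡ 8
8^2 ≡ 9
8^3 ≡ 6
8^4 ≡ 4
8^5 ≡ 10
8^6 ≡ 3
Found: a = 6.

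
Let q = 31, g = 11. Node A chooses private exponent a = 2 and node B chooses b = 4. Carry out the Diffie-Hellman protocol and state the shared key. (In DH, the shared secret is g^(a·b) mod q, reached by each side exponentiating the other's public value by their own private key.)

19

Node B sends B = g^b mod q = 11^4 mod 31.
11^1 ≡ 11 (mod 31)
11^2 = (11^1)^2 ≡ 11^2 = 121 ≡ 28 (mod 31)
11^4 = (11^2)^2 ≡ 28^2 = 784 ≡ 9 (mod 31)
So B = 9. Node A then computes K = B^a mod q = 9^2 mod 31.
9^1 ≡ 9 (mod 31)
9^2 = (9^1)^2 ≡ 9^2 = 81 ≡ 19 (mod 31)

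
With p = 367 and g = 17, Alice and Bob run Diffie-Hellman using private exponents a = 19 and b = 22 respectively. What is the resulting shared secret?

Bob sends B = g^b mod p = 17^22 mod 367.
17^1 ≡ 17 (mod 367)
17^2 = (17^1)^2 ≡ 17^2 = 289 ≡ 289 (mod 367)
17^4 = (17^2)^2 ≡ 289^2 = 83521 ≡ 212 (mod 367)
17^8 = (17^4)^2 ≡ 212^2 = 44944 ≡ 170 (mod 367)
17^16 = (17^8)^2 ≡ 170^2 = 28900 ≡ 274 (mod 367)
17^22 = 17^16 · 17^4 · 17^2 ≡ 274 · 212 · 289 ≡ 118 (mod 367).
So B = 118. Alice then computes K = B^a mod p = 118^19 mod 367.
118^1 ≡ 118 (mod 367)
118^2 = (118^1)^2 ≡ 118^2 = 13924 ≡ 345 (mod 367)
118^4 = (118^2)^2 ≡ 345^2 = 119025 ≡ 117 (mod 367)
118^8 = (118^4)^2 ≡ 117^2 = 13689 ≡ 110 (mod 367)
118^16 = (118^8)^2 ≡ 110^2 = 12100 ≡ 356 (mod 367)
118^19 = 118^16 · 118^2 · 118^1 ≡ 356 · 345 · 118 ≡ 297 (mod 367).

297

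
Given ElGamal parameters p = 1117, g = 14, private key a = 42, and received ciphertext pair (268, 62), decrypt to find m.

Shared mask s = c₁^a mod p = 268^42 mod 1117.
268^1 ≡ 268 (mod 1117)
268^2 = (268^1)^2 ≡ 268^2 = 71824 ≡ 336 (mod 1117)
268^4 = (268^2)^2 ≡ 336^2 = 112896 ≡ 79 (mod 1117)
268^8 = (268^4)^2 ≡ 79^2 = 6241 ≡ 656 (mod 1117)
268^16 = (268^8)^2 ≡ 656^2 = 430336 ≡ 291 (mod 1117)
268^32 = (268^16)^2 ≡ 291^2 = 84681 ≡ 906 (mod 1117)
268^42 = 268^32 · 268^8 · 268^2 ≡ 906 · 656 · 336 ≡ 753 (mod 1117).
So s = 753; s⁻¹ ≡ 715 (mod 1117).
m = c₂ · s⁻¹ mod 1117 = 62 · 715 mod 1117 = 767.

767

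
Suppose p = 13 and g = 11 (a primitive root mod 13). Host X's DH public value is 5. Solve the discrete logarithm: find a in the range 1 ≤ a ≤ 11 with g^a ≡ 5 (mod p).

3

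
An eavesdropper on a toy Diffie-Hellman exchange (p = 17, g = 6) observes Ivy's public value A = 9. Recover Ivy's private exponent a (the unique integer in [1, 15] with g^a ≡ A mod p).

Try successive powers of 6 modulo 17:
6^1 ≡ 6
6^2 ≡ 2
6^3 ≡ 12
6^4 ≡ 4
6^5 ≡ 7
6^6 ≡ 8
6^7 ≡ 14
6^8 ≡ 16
6^9 ≡ 11
6^10 ≡ 15
6^11 ≡ 5
6^12 ≡ 13
6^13 ≡ 10
6^14 ≡ 9
Found: a = 14.

14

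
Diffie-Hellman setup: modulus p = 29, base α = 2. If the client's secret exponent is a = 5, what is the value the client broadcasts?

3

Public value = 2^5 mod 29.
2^1 ≡ 2 (mod 29)
2^2 = (2^1)^2 ≡ 2^2 = 4 ≡ 4 (mod 29)
2^4 = (2^2)^2 ≡ 4^2 = 16 ≡ 16 (mod 29)
2^5 = 2^4 · 2^1 ≡ 16 · 2 ≡ 3 (mod 29).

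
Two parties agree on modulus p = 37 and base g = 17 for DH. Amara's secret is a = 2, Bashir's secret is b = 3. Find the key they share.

Amara sends A = g^a mod p = 17^2 mod 37.
17^1 ≡ 17 (mod 37)
17^2 = (17^1)^2 ≡ 17^2 = 289 ≡ 30 (mod 37)
So A = 30. Bashir then computes K = A^b mod p = 30^3 mod 37.
30^1 ≡ 30 (mod 37)
30^2 = (30^1)^2 ≡ 30^2 = 900 ≡ 12 (mod 37)
30^3 = 30^2 · 30^1 ≡ 12 · 30 ≡ 27 (mod 37).

27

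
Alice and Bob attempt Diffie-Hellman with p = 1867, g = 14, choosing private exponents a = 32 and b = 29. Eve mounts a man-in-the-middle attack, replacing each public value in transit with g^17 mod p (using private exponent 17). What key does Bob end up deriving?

Bob receives Eve's public value M = 14^17 mod 1867 instead of the honest one.
14^1 ≡ 14 (mod 1867)
14^2 = (14^1)^2 ≡ 14^2 = 196 ≡ 196 (mod 1867)
14^4 = (14^2)^2 ≡ 196^2 = 38416 ≡ 1076 (mod 1867)
14^8 = (14^4)^2 ≡ 1076^2 = 1157776 ≡ 236 (mod 1867)
14^16 = (14^8)^2 ≡ 236^2 = 55696 ≡ 1553 (mod 1867)
14^17 = 14^16 · 14^1 ≡ 1553 · 14 ≡ 1205 (mod 1867).
So M = 1205. Bob computes K = M^29 mod 1867.
1205^1 ≡ 1205 (mod 1867)
1205^2 = (1205^1)^2 ≡ 1205^2 = 1452025 ≡ 1366 (mod 1867)
1205^4 = (1205^2)^2 ≡ 1366^2 = 1865956 ≡ 823 (mod 1867)
1205^8 = (1205^4)^2 ≡ 823^2 = 677329 ≡ 1475 (mod 1867)
1205^16 = (1205^8)^2 ≡ 1475^2 = 2175625 ≡ 570 (mod 1867)
1205^29 = 1205^16 · 1205^8 · 1205^4 · 1205^1 ≡ 570 · 1475 · 823 · 1205 ≡ 1164 (mod 1867).

1164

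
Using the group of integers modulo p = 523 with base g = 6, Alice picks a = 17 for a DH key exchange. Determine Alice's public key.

275

Public value = 6^17 mod 523.
6^1 ≡ 6 (mod 523)
6^2 = (6^1)^2 ≡ 6^2 = 36 ≡ 36 (mod 523)
6^4 = (6^2)^2 ≡ 36^2 = 1296 ≡ 250 (mod 523)
6^8 = (6^4)^2 ≡ 250^2 = 62500 ≡ 263 (mod 523)
6^16 = (6^8)^2 ≡ 263^2 = 69169 ≡ 133 (mod 523)
6^17 = 6^16 · 6^1 ≡ 133 · 6 ≡ 275 (mod 523).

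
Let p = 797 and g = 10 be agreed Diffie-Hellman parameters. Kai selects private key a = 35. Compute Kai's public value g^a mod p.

296

Public value = 10^35 mod 797.
10^1 ≡ 10 (mod 797)
10^2 = (10^1)^2 ≡ 10^2 = 100 ≡ 100 (mod 797)
10^4 = (10^2)^2 ≡ 100^2 = 10000 ≡ 436 (mod 797)
10^8 = (10^4)^2 ≡ 436^2 = 190096 ≡ 410 (mod 797)
10^16 = (10^8)^2 ≡ 410^2 = 168100 ≡ 730 (mod 797)
10^32 = (10^16)^2 ≡ 730^2 = 532900 ≡ 504 (mod 797)
10^35 = 10^32 · 10^2 · 10^1 ≡ 504 · 100 · 10 ≡ 296 (mod 797).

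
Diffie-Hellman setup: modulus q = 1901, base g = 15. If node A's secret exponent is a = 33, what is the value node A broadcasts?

102

Public value = 15^{33} \pmod{1901}.
15^1 ≡ 15 (mod 1901)
15^2 = (15^1)^2 ≡ 15^2 = 225 ≡ 225 (mod 1901)
15^4 = (15^2)^2 ≡ 225^2 = 50625 ≡ 1199 (mod 1901)
15^8 = (15^4)^2 ≡ 1199^2 = 1437601 ≡ 445 (mod 1901)
15^16 = (15^8)^2 ≡ 445^2 = 198025 ≡ 321 (mod 1901)
15^32 = (15^16)^2 ≡ 321^2 = 103041 ≡ 387 (mod 1901)
15^33 = 15^32 · 15^1 ≡ 387 · 15 ≡ 102 (mod 1901).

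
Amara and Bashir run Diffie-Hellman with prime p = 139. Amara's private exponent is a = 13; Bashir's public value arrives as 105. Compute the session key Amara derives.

Shared key K = 105^13 mod 139.
105^1 ≡ 105 (mod 139)
105^2 = (105^1)^2 ≡ 105^2 = 11025 ≡ 44 (mod 139)
105^4 = (105^2)^2 ≡ 44^2 = 1936 ≡ 129 (mod 139)
105^8 = (105^4)^2 ≡ 129^2 = 16641 ≡ 100 (mod 139)
105^13 = 105^8 · 105^4 · 105^1 ≡ 100 · 129 · 105 ≡ 84 (mod 139).

84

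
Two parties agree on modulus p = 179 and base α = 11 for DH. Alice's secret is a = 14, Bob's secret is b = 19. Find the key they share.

65

Alice sends A = α^a mod p = 11^14 mod 179.
11^1 ≡ 11 (mod 179)
11^2 = (11^1)^2 ≡ 11^2 = 121 ≡ 121 (mod 179)
11^4 = (11^2)^2 ≡ 121^2 = 14641 ≡ 142 (mod 179)
11^8 = (11^4)^2 ≡ 142^2 = 20164 ≡ 116 (mod 179)
11^14 = 11^8 · 11^4 · 11^2 ≡ 116 · 142 · 121 ≡ 126 (mod 179).
So A = 126. Bob then computes K = A^b mod p = 126^19 mod 179.
126^1 ≡ 126 (mod 179)
126^2 = (126^1)^2 ≡ 126^2 = 15876 ≡ 124 (mod 179)
126^4 = (126^2)^2 ≡ 124^2 = 15376 ≡ 161 (mod 179)
126^8 = (126^4)^2 ≡ 161^2 = 25921 ≡ 145 (mod 179)
126^16 = (126^8)^2 ≡ 145^2 = 21025 ≡ 82 (mod 179)
126^19 = 126^16 · 126^2 · 126^1 ≡ 82 · 124 · 126 ≡ 65 (mod 179).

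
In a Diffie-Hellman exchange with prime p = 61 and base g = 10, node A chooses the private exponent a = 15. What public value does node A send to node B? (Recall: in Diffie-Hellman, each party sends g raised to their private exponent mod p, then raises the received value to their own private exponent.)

50

Public value = 10^15 mod 61.
10^1 ≡ 10 (mod 61)
10^2 = (10^1)^2 ≡ 10^2 = 100 ≡ 39 (mod 61)
10^4 = (10^2)^2 ≡ 39^2 = 1521 ≡ 57 (mod 61)
10^8 = (10^4)^2 ≡ 57^2 = 3249 ≡ 16 (mod 61)
10^15 = 10^8 · 10^4 · 10^2 · 10^1 ≡ 16 · 57 · 39 · 10 ≡ 50 (mod 61).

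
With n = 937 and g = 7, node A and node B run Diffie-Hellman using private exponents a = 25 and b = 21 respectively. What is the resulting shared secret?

Node B sends B = g^b mod n = 7^21 mod 937.
7^1 ≡ 7 (mod 937)
7^2 = (7^1)^2 ≡ 7^2 = 49 ≡ 49 (mod 937)
7^4 = (7^2)^2 ≡ 49^2 = 2401 ≡ 527 (mod 937)
7^8 = (7^4)^2 ≡ 527^2 = 277729 ≡ 377 (mod 937)
7^16 = (7^8)^2 ≡ 377^2 = 142129 ≡ 642 (mod 937)
7^21 = 7^16 · 7^4 · 7^1 ≡ 642 · 527 · 7 ≡ 539 (mod 937).
So B = 539. Node A then computes K = B^a mod n = 539^25 mod 937.
539^1 ≡ 539 (mod 937)
539^2 = (539^1)^2 ≡ 539^2 = 290521 ≡ 51 (mod 937)
539^4 = (539^2)^2 ≡ 51^2 = 2601 ≡ 727 (mod 937)
539^8 = (539^4)^2 ≡ 727^2 = 528529 ≡ 61 (mod 937)
539^16 = (539^8)^2 ≡ 61^2 = 3721 ≡ 910 (mod 937)
539^25 = 539^16 · 539^8 · 539^1 ≡ 910 · 61 · 539 ≡ 543 (mod 937).

543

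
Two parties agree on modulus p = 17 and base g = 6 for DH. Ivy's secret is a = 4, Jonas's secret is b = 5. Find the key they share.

Jonas sends B = g^b mod p = 6^5 mod 17.
6^1 ≡ 6 (mod 17)
6^2 = (6^1)^2 ≡ 6^2 = 36 ≡ 2 (mod 17)
6^4 = (6^2)^2 ≡ 2^2 = 4 ≡ 4 (mod 17)
6^5 = 6^4 · 6^1 ≡ 4 · 6 ≡ 7 (mod 17).
So B = 7. Ivy then computes K = B^a mod p = 7^4 mod 17.
7^1 ≡ 7 (mod 17)
7^2 = (7^1)^2 ≡ 7^2 = 49 ≡ 15 (mod 17)
7^4 = (7^2)^2 ≡ 15^2 = 225 ≡ 4 (mod 17)

4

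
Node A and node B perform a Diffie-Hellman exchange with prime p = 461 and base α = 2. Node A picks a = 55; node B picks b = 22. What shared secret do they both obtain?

265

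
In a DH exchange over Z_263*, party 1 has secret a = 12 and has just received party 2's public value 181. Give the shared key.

17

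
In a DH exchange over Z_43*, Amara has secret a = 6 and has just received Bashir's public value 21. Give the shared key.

41

Shared key K = 21^6 mod 43.
21^1 ≡ 21 (mod 43)
21^2 = (21^1)^2 ≡ 21^2 = 441 ≡ 11 (mod 43)
21^4 = (21^2)^2 ≡ 11^2 = 121 ≡ 35 (mod 43)
21^6 = 21^4 · 21^2 ≡ 35 · 11 ≡ 41 (mod 43).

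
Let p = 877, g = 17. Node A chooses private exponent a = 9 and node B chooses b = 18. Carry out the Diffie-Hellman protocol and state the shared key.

Node A sends A = g^a mod p = 17^9 mod 877.
17^1 ≡ 17 (mod 877)
17^2 = (17^1)^2 ≡ 17^2 = 289 ≡ 289 (mod 877)
17^4 = (17^2)^2 ≡ 289^2 = 83521 ≡ 206 (mod 877)
17^8 = (17^4)^2 ≡ 206^2 = 42436 ≡ 340 (mod 877)
17^9 = 17^8 · 17^1 ≡ 340 · 17 ≡ 518 (mod 877).
So A = 518. Node B then computes K = A^b mod p = 518^18 mod 877.
518^1 ≡ 518 (mod 877)
518^2 = (518^1)^2 ≡ 518^2 = 268324 ≡ 839 (mod 877)
518^4 = (518^2)^2 ≡ 839^2 = 703921 ≡ 567 (mod 877)
518^8 = (518^4)^2 ≡ 567^2 = 321489 ≡ 507 (mod 877)
518^16 = (518^8)^2 ≡ 507^2 = 257049 ≡ 88 (mod 877)
518^18 = 518^16 · 518^2 ≡ 88 · 839 ≡ 164 (mod 877).

164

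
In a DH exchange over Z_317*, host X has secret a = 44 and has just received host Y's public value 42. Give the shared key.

Shared key K = 42^44 mod 317.
42^1 ≡ 42 (mod 317)
42^2 = (42^1)^2 ≡ 42^2 = 1764 ≡ 179 (mod 317)
42^4 = (42^2)^2 ≡ 179^2 = 32041 ≡ 24 (mod 317)
42^8 = (42^4)^2 ≡ 24^2 = 576 ≡ 259 (mod 317)
42^16 = (42^8)^2 ≡ 259^2 = 67081 ≡ 194 (mod 317)
42^32 = (42^16)^2 ≡ 194^2 = 37636 ≡ 230 (mod 317)
42^44 = 42^32 · 42^8 · 42^4 ≡ 230 · 259 · 24 ≡ 10 (mod 317).

10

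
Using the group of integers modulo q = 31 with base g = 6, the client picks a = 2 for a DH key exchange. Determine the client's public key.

5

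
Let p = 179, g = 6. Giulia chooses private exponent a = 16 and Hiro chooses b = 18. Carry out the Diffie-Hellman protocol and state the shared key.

124

Giulia sends A = g^a mod p = 6^16 mod 179.
6^1 ≡ 6 (mod 179)
6^2 = (6^1)^2 ≡ 6^2 = 36 ≡ 36 (mod 179)
6^4 = (6^2)^2 ≡ 36^2 = 1296 ≡ 43 (mod 179)
6^8 = (6^4)^2 ≡ 43^2 = 1849 ≡ 59 (mod 179)
6^16 = (6^8)^2 ≡ 59^2 = 3481 ≡ 80 (mod 179)
So A = 80. Hiro then computes K = A^b mod p = 80^18 mod 179.
80^1 ≡ 80 (mod 179)
80^2 = (80^1)^2 ≡ 80^2 = 6400 ≡ 135 (mod 179)
80^4 = (80^2)^2 ≡ 135^2 = 18225 ≡ 146 (mod 179)
80^8 = (80^4)^2 ≡ 146^2 = 21316 ≡ 15 (mod 179)
80^16 = (80^8)^2 ≡ 15^2 = 225 ≡ 46 (mod 179)
80^18 = 80^16 · 80^2 ≡ 46 · 135 ≡ 124 (mod 179).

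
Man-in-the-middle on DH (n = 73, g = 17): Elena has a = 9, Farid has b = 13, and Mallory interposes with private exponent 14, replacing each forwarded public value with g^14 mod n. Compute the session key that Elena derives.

46

Elena receives Mallory's public value M = 17^14 mod 73 instead of the honest one.
17^1 ≡ 17 (mod 73)
17^2 = (17^1)^2 ≡ 17^2 = 289 ≡ 70 (mod 73)
17^4 = (17^2)^2 ≡ 70^2 = 4900 ≡ 9 (mod 73)
17^8 = (17^4)^2 ≡ 9^2 = 81 ≡ 8 (mod 73)
17^14 = 17^8 · 17^4 · 17^2 ≡ 8 · 9 · 70 ≡ 3 (mod 73).
So M = 3. Elena computes K = M^9 mod 73.
3^1 ≡ 3 (mod 73)
3^2 = (3^1)^2 ≡ 3^2 = 9 ≡ 9 (mod 73)
3^4 = (3^2)^2 ≡ 9^2 = 81 ≡ 8 (mod 73)
3^8 = (3^4)^2 ≡ 8^2 = 64 ≡ 64 (mod 73)
3^9 = 3^8 · 3^1 ≡ 64 · 3 ≡ 46 (mod 73).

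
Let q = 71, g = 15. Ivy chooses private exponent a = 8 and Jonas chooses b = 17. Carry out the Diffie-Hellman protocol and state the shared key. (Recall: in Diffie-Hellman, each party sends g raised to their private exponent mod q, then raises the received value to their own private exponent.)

36

Jonas sends B = g^b mod q = 15^17 mod 71.
15^1 ≡ 15 (mod 71)
15^2 = (15^1)^2 ≡ 15^2 = 225 ≡ 12 (mod 71)
15^4 = (15^2)^2 ≡ 12^2 = 144 ≡ 2 (mod 71)
15^8 = (15^4)^2 ≡ 2^2 = 4 ≡ 4 (mod 71)
15^16 = (15^8)^2 ≡ 4^2 = 16 ≡ 16 (mod 71)
15^17 = 15^16 · 15^1 ≡ 16 · 15 ≡ 27 (mod 71).
So B = 27. Ivy then computes K = B^a mod q = 27^8 mod 71.
27^1 ≡ 27 (mod 71)
27^2 = (27^1)^2 ≡ 27^2 = 729 ≡ 19 (mod 71)
27^4 = (27^2)^2 ≡ 19^2 = 361 ≡ 6 (mod 71)
27^8 = (27^4)^2 ≡ 6^2 = 36 ≡ 36 (mod 71)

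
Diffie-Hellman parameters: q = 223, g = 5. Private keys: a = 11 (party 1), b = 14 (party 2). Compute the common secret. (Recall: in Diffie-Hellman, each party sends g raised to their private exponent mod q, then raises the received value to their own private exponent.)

Party 1 sends A = g^a mod q = 5^11 mod 223.
5^1 ≡ 5 (mod 223)
5^2 = (5^1)^2 ≡ 5^2 = 25 ≡ 25 (mod 223)
5^4 = (5^2)^2 ≡ 25^2 = 625 ≡ 179 (mod 223)
5^8 = (5^4)^2 ≡ 179^2 = 32041 ≡ 152 (mod 223)
5^11 = 5^8 · 5^2 · 5^1 ≡ 152 · 25 · 5 ≡ 45 (mod 223).
So A = 45. Party 2 then computes K = A^b mod q = 45^14 mod 223.
45^1 ≡ 45 (mod 223)
45^2 = (45^1)^2 ≡ 45^2 = 2025 ≡ 18 (mod 223)
45^4 = (45^2)^2 ≡ 18^2 = 324 ≡ 101 (mod 223)
45^8 = (45^4)^2 ≡ 101^2 = 10201 ≡ 166 (mod 223)
45^14 = 45^8 · 45^4 · 45^2 ≡ 166 · 101 · 18 ≡ 69 (mod 223).

69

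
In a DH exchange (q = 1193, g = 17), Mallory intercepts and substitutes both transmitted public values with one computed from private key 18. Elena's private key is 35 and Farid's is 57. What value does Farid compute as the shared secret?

617

Farid receives Mallory's public value M = 17^18 mod 1193 instead of the honest one.
17^1 ≡ 17 (mod 1193)
17^2 = (17^1)^2 ≡ 17^2 = 289 ≡ 289 (mod 1193)
17^4 = (17^2)^2 ≡ 289^2 = 83521 ≡ 11 (mod 1193)
17^8 = (17^4)^2 ≡ 11^2 = 121 ≡ 121 (mod 1193)
17^16 = (17^8)^2 ≡ 121^2 = 14641 ≡ 325 (mod 1193)
17^18 = 17^16 · 17^2 ≡ 325 · 289 ≡ 871 (mod 1193).
So M = 871. Farid computes K = M^57 mod 1193.
871^1 ≡ 871 (mod 1193)
871^2 = (871^1)^2 ≡ 871^2 = 758641 ≡ 1086 (mod 1193)
871^4 = (871^2)^2 ≡ 1086^2 = 1179396 ≡ 712 (mod 1193)
871^8 = (871^4)^2 ≡ 712^2 = 506944 ≡ 1112 (mod 1193)
871^16 = (871^8)^2 ≡ 1112^2 = 1236544 ≡ 596 (mod 1193)
871^32 = (871^16)^2 ≡ 596^2 = 355216 ≡ 895 (mod 1193)
871^57 = 871^32 · 871^16 · 871^8 · 871^1 ≡ 895 · 596 · 1112 · 871 ≡ 617 (mod 1193).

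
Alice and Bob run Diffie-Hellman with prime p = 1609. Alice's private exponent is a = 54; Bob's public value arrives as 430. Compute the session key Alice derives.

Shared key K = 430^54 mod 1609.
430^1 ≡ 430 (mod 1609)
430^2 = (430^1)^2 ≡ 430^2 = 184900 ≡ 1474 (mod 1609)
430^4 = (430^2)^2 ≡ 1474^2 = 2172676 ≡ 526 (mod 1609)
430^8 = (430^4)^2 ≡ 526^2 = 276676 ≡ 1537 (mod 1609)
430^16 = (430^8)^2 ≡ 1537^2 = 2362369 ≡ 357 (mod 1609)
430^32 = (430^16)^2 ≡ 357^2 = 127449 ≡ 338 (mod 1609)
430^54 = 430^32 · 430^16 · 430^4 · 430^2 ≡ 338 · 357 · 526 · 1474 ≡ 317 (mod 1609).

317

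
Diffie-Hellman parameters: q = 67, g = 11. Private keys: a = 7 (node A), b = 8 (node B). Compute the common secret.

Node B sends B = g^b mod q = 11^8 mod 67.
11^1 ≡ 11 (mod 67)
11^2 = (11^1)^2 ≡ 11^2 = 121 ≡ 54 (mod 67)
11^4 = (11^2)^2 ≡ 54^2 = 2916 ≡ 35 (mod 67)
11^8 = (11^4)^2 ≡ 35^2 = 1225 ≡ 19 (mod 67)
So B = 19. Node A then computes K = B^a mod q = 19^7 mod 67.
19^1 ≡ 19 (mod 67)
19^2 = (19^1)^2 ≡ 19^2 = 361 ≡ 26 (mod 67)
19^4 = (19^2)^2 ≡ 26^2 = 676 ≡ 6 (mod 67)
19^7 = 19^4 · 19^2 · 19^1 ≡ 6 · 26 · 19 ≡ 16 (mod 67).

16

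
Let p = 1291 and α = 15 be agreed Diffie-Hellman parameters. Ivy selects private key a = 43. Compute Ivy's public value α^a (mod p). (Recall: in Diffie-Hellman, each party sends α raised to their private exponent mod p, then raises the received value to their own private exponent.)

958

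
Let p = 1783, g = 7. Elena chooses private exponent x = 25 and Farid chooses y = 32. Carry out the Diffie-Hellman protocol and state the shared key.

1402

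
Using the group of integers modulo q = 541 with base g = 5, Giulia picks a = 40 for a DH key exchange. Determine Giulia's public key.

66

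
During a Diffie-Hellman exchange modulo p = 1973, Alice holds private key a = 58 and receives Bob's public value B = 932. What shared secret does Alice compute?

1067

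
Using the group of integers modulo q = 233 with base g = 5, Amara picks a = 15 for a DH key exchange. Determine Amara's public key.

35

Public value = 5^15 mod 233.
5^1 ≡ 5 (mod 233)
5^2 = (5^1)^2 ≡ 5^2 = 25 ≡ 25 (mod 233)
5^4 = (5^2)^2 ≡ 25^2 = 625 ≡ 159 (mod 233)
5^8 = (5^4)^2 ≡ 159^2 = 25281 ≡ 117 (mod 233)
5^15 = 5^8 · 5^4 · 5^2 · 5^1 ≡ 117 · 159 · 25 · 5 ≡ 35 (mod 233).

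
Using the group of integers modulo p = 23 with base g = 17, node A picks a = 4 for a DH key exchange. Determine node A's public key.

Public value = 17^4 mod 23.
17^1 ≡ 17 (mod 23)
17^2 = (17^1)^2 ≡ 17^2 = 289 ≡ 13 (mod 23)
17^4 = (17^2)^2 ≡ 13^2 = 169 ≡ 8 (mod 23)

8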